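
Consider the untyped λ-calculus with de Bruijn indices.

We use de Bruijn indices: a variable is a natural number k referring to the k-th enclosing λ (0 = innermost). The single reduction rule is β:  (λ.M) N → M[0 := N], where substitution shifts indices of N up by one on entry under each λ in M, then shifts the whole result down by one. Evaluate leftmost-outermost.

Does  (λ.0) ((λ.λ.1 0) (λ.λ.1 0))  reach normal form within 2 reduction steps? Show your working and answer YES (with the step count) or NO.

  start: (λ.0) ((λ.λ.1 0) (λ.λ.1 0))
  step 1: (λ.λ.1 0) (λ.λ.1 0)
  step 2: λ.(λ.λ.1 0) 0

Answer: NO — after 2 steps the term is λ.(λ.λ.1 0) 0, not yet normal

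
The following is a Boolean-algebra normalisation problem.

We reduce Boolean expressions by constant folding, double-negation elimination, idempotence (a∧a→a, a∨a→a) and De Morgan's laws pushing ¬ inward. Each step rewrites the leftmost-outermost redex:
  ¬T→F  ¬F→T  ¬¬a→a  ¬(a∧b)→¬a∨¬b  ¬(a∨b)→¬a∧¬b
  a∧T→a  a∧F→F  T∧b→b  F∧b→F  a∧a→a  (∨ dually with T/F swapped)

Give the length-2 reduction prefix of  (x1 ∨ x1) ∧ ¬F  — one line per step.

  start: (x1 ∨ x1) ∧ ¬F
  [1] x1 ∧ ¬F
  [2] x1 ∧ T

Answer: after 2 steps: x1 ∧ T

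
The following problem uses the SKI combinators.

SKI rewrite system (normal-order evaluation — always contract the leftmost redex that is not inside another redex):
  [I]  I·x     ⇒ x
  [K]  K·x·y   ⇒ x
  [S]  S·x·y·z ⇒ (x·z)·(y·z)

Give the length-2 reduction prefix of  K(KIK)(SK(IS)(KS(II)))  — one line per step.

  start: K(KIK)(SK(IS)(KS(II)))
  →1  KIK
  →2  I

Answer: after 2 steps: I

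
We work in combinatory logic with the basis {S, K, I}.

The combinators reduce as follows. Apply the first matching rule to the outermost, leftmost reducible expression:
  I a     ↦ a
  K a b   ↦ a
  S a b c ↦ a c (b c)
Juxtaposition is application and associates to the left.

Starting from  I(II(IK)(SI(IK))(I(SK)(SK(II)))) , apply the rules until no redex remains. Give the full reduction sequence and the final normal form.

  start: I(II(IK)(SI(IK))(I(SK)(SK(II))))
  →1  II(IK)(SI(IK))(I(SK)(SK(II)))
  →2  I(IK)(SI(IK))(I(SK)(SK(II)))
  →3  IK(SI(IK))(I(SK)(SK(II)))
  →4  K(SI(IK))(I(SK)(SK(II)))
  →5  SI(IK)
  →6  SIK

Answer: normal form = SIK  (in 6 steps)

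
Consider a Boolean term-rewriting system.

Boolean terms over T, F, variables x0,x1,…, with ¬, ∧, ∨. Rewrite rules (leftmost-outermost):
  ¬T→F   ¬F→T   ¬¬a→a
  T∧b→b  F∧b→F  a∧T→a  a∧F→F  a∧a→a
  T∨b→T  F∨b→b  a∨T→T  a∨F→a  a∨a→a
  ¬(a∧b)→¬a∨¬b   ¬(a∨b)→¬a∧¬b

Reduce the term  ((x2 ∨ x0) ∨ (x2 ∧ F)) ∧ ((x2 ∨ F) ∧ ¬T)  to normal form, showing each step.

Answer: normal form = F  (in 6 steps)

Working:
  start: ((x2 ∨ x0) ∨ (x2 ∧ F)) ∧ ((x2 ∨ F) ∧ ¬T)
  →1  ((x2 ∨ x0) ∨ F) ∧ ((x2 ∨ F) ∧ ¬T)
  →2  (x2 ∨ x0) ∧ ((x2 ∨ F) ∧ ¬T)
  →3  (x2 ∨ x0) ∧ (x2 ∧ ¬T)
  →4  (x2 ∨ x0) ∧ (x2 ∧ F)
  →5  (x2 ∨ x0) ∧ F
  →6  F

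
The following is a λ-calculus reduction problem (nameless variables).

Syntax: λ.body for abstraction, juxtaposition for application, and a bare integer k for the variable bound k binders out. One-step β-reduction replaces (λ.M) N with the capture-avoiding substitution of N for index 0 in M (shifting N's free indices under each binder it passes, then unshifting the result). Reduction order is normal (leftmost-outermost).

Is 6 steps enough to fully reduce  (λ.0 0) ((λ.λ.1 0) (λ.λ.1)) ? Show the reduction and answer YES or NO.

  start: (λ.0 0) ((λ.λ.1 0) (λ.λ.1))
  →1  (λ.λ.1 0) (λ.λ.1) ((λ.λ.1 0) (λ.λ.1))
  →2  (λ.(λ.λ.1) 0) ((λ.λ.1 0) (λ.λ.1))
  →3  (λ.λ.1) ((λ.λ.1 0) (λ.λ.1))
  →4  λ.(λ.λ.1 0) (λ.λ.1)
  →5  λ.λ.(λ.λ.1) 0
  →6  λ.λ.λ.1

Answer: YES — reaches normal form λ.λ.λ.1 in 6 ≤ 6 steps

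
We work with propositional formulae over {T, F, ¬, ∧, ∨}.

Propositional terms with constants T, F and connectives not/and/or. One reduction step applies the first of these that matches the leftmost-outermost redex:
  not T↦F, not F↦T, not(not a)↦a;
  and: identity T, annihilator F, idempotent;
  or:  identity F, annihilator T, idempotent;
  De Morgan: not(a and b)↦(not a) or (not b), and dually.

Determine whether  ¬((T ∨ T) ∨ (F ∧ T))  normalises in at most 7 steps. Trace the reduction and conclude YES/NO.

  start: ¬((T ∨ T) ∨ (F ∧ T))
  [1] ¬(T ∨ T) ∧ ¬(F ∧ T)
  [2] (¬T ∧ ¬T) ∧ ¬(F ∧ T)
  [3] ¬T ∧ ¬(F ∧ T)
  [4] F ∧ ¬(F ∧ T)
  [5] F

Answer: YES — reaches normal form F in 5 ≤ 7 steps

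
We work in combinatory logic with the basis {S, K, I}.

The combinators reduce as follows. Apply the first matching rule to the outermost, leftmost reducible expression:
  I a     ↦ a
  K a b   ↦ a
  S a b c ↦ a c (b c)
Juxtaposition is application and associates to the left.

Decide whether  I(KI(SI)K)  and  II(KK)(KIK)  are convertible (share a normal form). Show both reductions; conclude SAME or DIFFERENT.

Term A:
  start: I(KI(SI)K)
  →1  KI(SI)K
  →2  IK
  →3  K

Term B:
  start: II(KK)(KIK)
  →1  I(KK)(KIK)
  →2  KK(KIK)
  →3  K

Answer: SAME — A ⇓ K, B ⇓ K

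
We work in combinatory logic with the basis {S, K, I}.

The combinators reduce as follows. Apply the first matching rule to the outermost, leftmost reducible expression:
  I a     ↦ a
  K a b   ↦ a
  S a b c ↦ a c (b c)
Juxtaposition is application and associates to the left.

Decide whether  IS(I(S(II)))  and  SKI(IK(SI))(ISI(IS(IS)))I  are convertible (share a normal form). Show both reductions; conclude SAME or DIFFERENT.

Term A:
  start: IS(I(S(II)))
  [1] S(I(S(II)))
  [2] S(S(II))
  [3] S(SI)

Term B:
  start: SKI(IK(SI))(ISI(IS(IS)))I
  [1] K(IK(SI))(I(IK(SI)))(ISI(IS(IS)))I
  [2] IK(SI)(ISI(IS(IS)))I
  [3] K(SI)(ISI(IS(IS)))I
  [4] SII

Answer: DIFFERENT — A ⇓ S(SI), B ⇓ SII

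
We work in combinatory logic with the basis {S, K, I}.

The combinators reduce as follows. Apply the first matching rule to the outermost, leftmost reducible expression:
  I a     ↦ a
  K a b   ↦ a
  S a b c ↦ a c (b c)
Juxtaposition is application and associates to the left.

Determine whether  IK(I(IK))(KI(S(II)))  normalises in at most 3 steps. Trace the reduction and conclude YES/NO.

  start: IK(I(IK))(KI(S(II)))
  [1] K(I(IK))(KI(S(II)))
  [2] I(IK)
  [3] IK

Answer: NO — after 3 steps the term is IK, not yet normal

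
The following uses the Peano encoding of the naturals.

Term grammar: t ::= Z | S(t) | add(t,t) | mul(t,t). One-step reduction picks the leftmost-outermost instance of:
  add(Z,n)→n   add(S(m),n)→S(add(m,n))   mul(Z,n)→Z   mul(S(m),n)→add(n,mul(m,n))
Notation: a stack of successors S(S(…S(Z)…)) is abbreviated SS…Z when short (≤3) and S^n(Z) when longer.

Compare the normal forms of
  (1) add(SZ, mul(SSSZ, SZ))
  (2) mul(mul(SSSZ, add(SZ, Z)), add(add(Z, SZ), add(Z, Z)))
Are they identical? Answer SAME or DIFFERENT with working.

Answer: DIFFERENT — A ⇓ S^4(Z), B ⇓ SSSZ

Working:
Term A:
  start: add(SZ, mul(SSSZ, SZ))
  [1] S(add(Z, mul(SSSZ, SZ)))
  [2] S(mul(SSSZ, SZ))
  [3] S(add(SZ, mul(SSZ, SZ)))
  [4] S(S(add(Z, mul(SSZ, SZ))))
  [5] S(S(mul(SSZ, SZ)))
  [6] S(S(add(SZ, mul(SZ, SZ))))
  [7] S(S(S(add(Z, mul(SZ, SZ)))))
  [8] S(S(S(mul(SZ, SZ))))
  [9] S(S(S(add(SZ, mul(Z, SZ)))))
  [10] S(S(S(S(add(Z, mul(Z, SZ))))))
  [11] S(S(S(S(mul(Z, SZ)))))
  [12] S^4(Z)

Term B:
  start: mul(mul(SSSZ, add(SZ, Z)), add(add(Z, SZ), add(Z, Z)))
  [1] mul(add(add(SZ, Z), mul(SSZ, add(SZ, Z))), add(add(Z, SZ), add(Z, Z)))
  [2] mul(add(S(add(Z, Z)), mul(SSZ, add(SZ, Z))), add(add(Z, SZ), add(Z, Z)))
  [3] mul(S(add(add(Z, Z), mul(SSZ, add(SZ, Z)))), add(add(Z, SZ), add(Z, Z)))
  [4] add(add(add(Z, SZ), add(Z, Z)), mul(add(add(Z, Z), mul(SSZ, add(SZ, Z))), add(add(Z, SZ), add(Z, Z))))
  [5] add(add(SZ, add(Z, Z)), mul(add(add(Z, Z), mul(SSZ, add(SZ, Z))), add(add(Z, SZ), add(Z, Z))))
  [6] add(S(add(Z, add(Z, Z))), mul(add(add(Z, Z), mul(SSZ, add(SZ, Z))), add(add(Z, SZ), add(Z, Z))))
  [7] S(add(add(Z, add(Z, Z)), mul(add(add(Z, Z), mul(SSZ, add(SZ, Z))), add(add(Z, SZ), add(Z, Z)))))
  [8] S(add(add(Z, Z), mul(add(add(Z, Z), mul(SSZ, add(SZ, Z))), add(add(Z, SZ), add(Z, Z)))))
  [9] S(add(Z, mul(add(add(Z, Z), mul(SSZ, add(SZ, Z))), add(add(Z, SZ), add(Z, Z)))))
  [10] S(mul(add(add(Z, Z), mul(SSZ, add(SZ, Z))), add(add(Z, SZ), add(Z, Z))))
  [11] S(mul(add(Z, mul(SSZ, add(SZ, Z))), add(add(Z, SZ), add(Z, Z))))
  [12] S(mul(mul(SSZ, add(SZ, Z)), add(add(Z, SZ), add(Z, Z))))
  [13] S(mul(add(add(SZ, Z), mul(SZ, add(SZ, Z))), add(add(Z, SZ), add(Z, Z))))
  [14] S(mul(add(S(add(Z, Z)), mul(SZ, add(SZ, Z))), add(add(Z, SZ), add(Z, Z))))
  [15] S(mul(S(add(add(Z, Z), mul(SZ, add(SZ, Z)))), add(add(Z, SZ), add(Z, Z))))
  [16] S(add(add(add(Z, SZ), add(Z, Z)), mul(add(add(Z, Z), mul(SZ, add(SZ, Z))), add(add(Z, SZ), add(Z, Z)))))
  [17] S(add(add(SZ, add(Z, Z)), mul(add(add(Z, Z), mul(SZ, add(SZ, Z))), add(add(Z, SZ), add(Z, Z)))))
  [18] S(add(S(add(Z, add(Z, Z))), mul(add(add(Z, Z), mul(SZ, add(SZ, Z))), add(add(Z, SZ), add(Z, Z)))))
  [19] S(S(add(add(Z, add(Z, Z)), mul(add(add(Z, Z), mul(SZ, add(SZ, Z))), add(add(Z, SZ), add(Z, Z))))))
  [20] S(S(add(add(Z, Z), mul(add(add(Z, Z), mul(SZ, add(SZ, Z))), add(add(Z, SZ), add(Z, Z))))))
  [21] S(S(add(Z, mul(add(add(Z, Z), mul(SZ, add(SZ, Z))), add(add(Z, SZ), add(Z, Z))))))
  [22] S(S(mul(add(add(Z, Z), mul(SZ, add(SZ, Z))), add(add(Z, SZ), add(Z, Z)))))
  [23] S(S(mul(add(Z, mul(SZ, add(SZ, Z))), add(add(Z, SZ), add(Z, Z)))))
  [24] S(S(mul(mul(SZ, add(SZ, Z)), add(add(Z, SZ), add(Z, Z)))))
  [25] S(S(mul(add(add(SZ, Z), mul(Z, add(SZ, Z))), add(add(Z, SZ), add(Z, Z)))))
  [26] S(S(mul(add(S(add(Z, Z)), mul(Z, add(SZ, Z))), add(add(Z, SZ), add(Z, Z)))))
  [27] S(S(mul(S(add(add(Z, Z), mul(Z, add(SZ, Z)))), add(add(Z, SZ), add(Z, Z)))))
  [28] S(S(add(add(add(Z, SZ), add(Z, Z)), mul(add(add(Z, Z), mul(Z, add(SZ, Z))), add(add(Z, SZ), add(Z, Z))))))
  [29] S(S(add(add(SZ, add(Z, Z)), mul(add(add(Z, Z), mul(Z, add(SZ, Z))), add(add(Z, SZ), add(Z, Z))))))
  [30] S(S(add(S(add(Z, add(Z, Z))), mul(add(add(Z, Z), mul(Z, add(SZ, Z))), add(add(Z, SZ), add(Z, Z))))))
  [31] S(S(S(add(add(Z, add(Z, Z)), mul(add(add(Z, Z), mul(Z, add(SZ, Z))), add(add(Z, SZ), add(Z, Z)))))))
  [32] S(S(S(add(add(Z, Z), mul(add(add(Z, Z), mul(Z, add(SZ, Z))), add(add(Z, SZ), add(Z, Z)))))))
  [33] S(S(S(add(Z, mul(add(add(Z, Z), mul(Z, add(SZ, Z))), add(add(Z, SZ), add(Z, Z)))))))
  [34] S(S(S(mul(add(add(Z, Z), mul(Z, add(SZ, Z))), add(add(Z, SZ), add(Z, Z))))))
  [35] S(S(S(mul(add(Z, mul(Z, add(SZ, Z))), add(add(Z, SZ), add(Z, Z))))))
  [36] S(S(S(mul(mul(Z, add(SZ, Z)), add(add(Z, SZ), add(Z, Z))))))
  [37] S(S(S(mul(Z, add(add(Z, SZ), add(Z, Z))))))
  [38] SSSZ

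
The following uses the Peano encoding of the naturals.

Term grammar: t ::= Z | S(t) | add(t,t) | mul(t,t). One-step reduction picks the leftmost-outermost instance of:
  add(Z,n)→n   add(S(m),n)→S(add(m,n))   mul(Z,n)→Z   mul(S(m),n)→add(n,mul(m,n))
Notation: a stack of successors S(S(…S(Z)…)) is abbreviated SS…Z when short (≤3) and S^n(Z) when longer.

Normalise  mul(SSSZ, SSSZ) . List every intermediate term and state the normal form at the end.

Answer: normal form = S^9(Z)  (in 16 steps)

Working:
  start: mul(SSSZ, SSSZ)
  →1  add(SSSZ, mul(SSZ, SSSZ))
  →2  S(add(SSZ, mul(SSZ, SSSZ)))
  →3  S(S(add(SZ, mul(SSZ, SSSZ))))
  →4  S(S(S(add(Z, mul(SSZ, SSSZ)))))
  →5  S(S(S(mul(SSZ, SSSZ))))
  →6  S(S(S(add(SSSZ, mul(SZ, SSSZ)))))
  →7  S(S(S(S(add(SSZ, mul(SZ, SSSZ))))))
  →8  S(S(S(S(S(add(SZ, mul(SZ, SSSZ)))))))
  →9  S(S(S(S(S(S(add(Z, mul(SZ, SSSZ))))))))
  →10  S(S(S(S(S(S(mul(SZ, SSSZ)))))))
  →11  S(S(S(S(S(S(add(SSSZ, mul(Z, SSSZ))))))))
  →12  S(S(S(S(S(S(S(add(SSZ, mul(Z, SSSZ)))))))))
  →13  S(S(S(S(S(S(S(S(add(SZ, mul(Z, SSSZ))))))))))
  →14  S(S(S(S(S(S(S(S(S(add(Z, mul(Z, SSSZ)))))))))))
  →15  S(S(S(S(S(S(S(S(S(mul(Z, SSSZ))))))))))
  →16  S^9(Z)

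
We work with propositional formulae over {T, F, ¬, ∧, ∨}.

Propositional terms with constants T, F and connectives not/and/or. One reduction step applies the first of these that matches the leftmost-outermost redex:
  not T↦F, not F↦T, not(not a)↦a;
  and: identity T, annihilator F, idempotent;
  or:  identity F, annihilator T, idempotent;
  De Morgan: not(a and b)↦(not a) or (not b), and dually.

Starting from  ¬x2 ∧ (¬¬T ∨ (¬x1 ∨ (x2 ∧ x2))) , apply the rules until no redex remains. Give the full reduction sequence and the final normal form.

Answer: normal form = ¬x2  (in 3 steps)

Derivation:
  start: ¬x2 ∧ (¬¬T ∨ (¬x1 ∨ (x2 ∧ x2)))
  →1  ¬x2 ∧ (T ∨ (¬x1 ∨ (x2 ∧ x2)))
  →2  ¬x2 ∧ T
  →3  ¬x2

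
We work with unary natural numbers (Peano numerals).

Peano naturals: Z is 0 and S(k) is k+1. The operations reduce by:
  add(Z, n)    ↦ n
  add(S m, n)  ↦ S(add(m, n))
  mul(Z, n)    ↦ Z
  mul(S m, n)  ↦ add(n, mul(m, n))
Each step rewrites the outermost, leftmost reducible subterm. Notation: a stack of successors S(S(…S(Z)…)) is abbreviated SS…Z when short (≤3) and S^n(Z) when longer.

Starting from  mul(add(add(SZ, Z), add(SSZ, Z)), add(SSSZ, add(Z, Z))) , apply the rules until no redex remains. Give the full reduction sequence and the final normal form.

  start: mul(add(add(SZ, Z), add(SSZ, Z)), add(SSSZ, add(Z, Z)))
  [1] mul(add(S(add(Z, Z)), add(SSZ, Z)), add(SSSZ, add(Z, Z)))
  [2] mul(S(add(add(Z, Z), add(SSZ, Z))), add(SSSZ, add(Z, Z)))
  [3] add(add(SSSZ, add(Z, Z)), mul(add(add(Z, Z), add(SSZ, Z)), add(SSSZ, add(Z, Z))))
  [4] add(S(add(SSZ, add(Z, Z))), mul(add(add(Z, Z), add(SSZ, Z)), add(SSSZ, add(Z, Z))))
  [5] S(add(add(SSZ, add(Z, Z)), mul(add(add(Z, Z), add(SSZ, Z)), add(SSSZ, add(Z, Z)))))
  [6] S(add(S(add(SZ, add(Z, Z))), mul(add(add(Z, Z), add(SSZ, Z)), add(SSSZ, add(Z, Z)))))
  [7] S(S(add(add(SZ, add(Z, Z)), mul(add(add(Z, Z), add(SSZ, Z)), add(SSSZ, add(Z, Z))))))
  [8] S(S(add(S(add(Z, add(Z, Z))), mul(add(add(Z, Z), add(SSZ, Z)), add(SSSZ, add(Z, Z))))))
  [9] S(S(S(add(add(Z, add(Z, Z)), mul(add(add(Z, Z), add(SSZ, Z)), add(SSSZ, add(Z, Z)))))))
  [10] S(S(S(add(add(Z, Z), mul(add(add(Z, Z), add(SSZ, Z)), add(SSSZ, add(Z, Z)))))))
  [11] S(S(S(add(Z, mul(add(add(Z, Z), add(SSZ, Z)), add(SSSZ, add(Z, Z)))))))
  [12] S(S(S(mul(add(add(Z, Z), add(SSZ, Z)), add(SSSZ, add(Z, Z))))))
  [13] S(S(S(mul(add(Z, add(SSZ, Z)), add(SSSZ, add(Z, Z))))))
  [14] S(S(S(mul(add(SSZ, Z), add(SSSZ, add(Z, Z))))))
  [15] S(S(S(mul(S(add(SZ, Z)), add(SSSZ, add(Z, Z))))))
  [16] S(S(S(add(add(SSSZ, add(Z, Z)), mul(add(SZ, Z), add(SSSZ, add(Z, Z)))))))
  [17] S(S(S(add(S(add(SSZ, add(Z, Z))), mul(add(SZ, Z), add(SSSZ, add(Z, Z)))))))
  [18] S(S(S(S(add(add(SSZ, add(Z, Z)), mul(add(SZ, Z), add(SSSZ, add(Z, Z))))))))
  [19] S(S(S(S(add(S(add(SZ, add(Z, Z))), mul(add(SZ, Z), add(SSSZ, add(Z, Z))))))))
  [20] S(S(S(S(S(add(add(SZ, add(Z, Z)), mul(add(SZ, Z), add(SSSZ, add(Z, Z)))))))))
  [21] S(S(S(S(S(add(S(add(Z, add(Z, Z))), mul(add(SZ, Z), add(SSSZ, add(Z, Z)))))))))
  [22] S(S(S(S(S(S(add(add(Z, add(Z, Z)), mul(add(SZ, Z), add(SSSZ, add(Z, Z))))))))))
  [23] S(S(S(S(S(S(add(add(Z, Z), mul(add(SZ, Z), add(SSSZ, add(Z, Z))))))))))
  [24] S(S(S(S(S(S(add(Z, mul(add(SZ, Z), add(SSSZ, add(Z, Z))))))))))
  [25] S(S(S(S(S(S(mul(add(SZ, Z), add(SSSZ, add(Z, Z)))))))))
  [26] S(S(S(S(S(S(mul(S(add(Z, Z)), add(SSSZ, add(Z, Z)))))))))
  [27] S(S(S(S(S(S(add(add(SSSZ, add(Z, Z)), mul(add(Z, Z), add(SSSZ, add(Z, Z))))))))))
  [28] S(S(S(S(S(S(add(S(add(SSZ, add(Z, Z))), mul(add(Z, Z), add(SSSZ, add(Z, Z))))))))))
  [29] S(S(S(S(S(S(S(add(add(SSZ, add(Z, Z)), mul(add(Z, Z), add(SSSZ, add(Z, Z)))))))))))
  [30] S(S(S(S(S(S(S(add(S(add(SZ, add(Z, Z))), mul(add(Z, Z), add(SSSZ, add(Z, Z)))))))))))
  [31] S(S(S(S(S(S(S(S(add(add(SZ, add(Z, Z)), mul(add(Z, Z), add(SSSZ, add(Z, Z))))))))))))
  [32] S(S(S(S(S(S(S(S(add(S(add(Z, add(Z, Z))), mul(add(Z, Z), add(SSSZ, add(Z, Z))))))))))))
  [33] S(S(S(S(S(S(S(S(S(add(add(Z, add(Z, Z)), mul(add(Z, Z), add(SSSZ, add(Z, Z)))))))))))))
  [34] S(S(S(S(S(S(S(S(S(add(add(Z, Z), mul(add(Z, Z), add(SSSZ, add(Z, Z)))))))))))))
  [35] S(S(S(S(S(S(S(S(S(add(Z, mul(add(Z, Z), add(SSSZ, add(Z, Z)))))))))))))
  [36] S(S(S(S(S(S(S(S(S(mul(add(Z, Z), add(SSSZ, add(Z, Z))))))))))))
  [37] S(S(S(S(S(S(S(S(S(mul(Z, add(SSSZ, add(Z, Z))))))))))))
  [38] S^9(Z)

Answer: normal form = S^9(Z)  (in 38 steps)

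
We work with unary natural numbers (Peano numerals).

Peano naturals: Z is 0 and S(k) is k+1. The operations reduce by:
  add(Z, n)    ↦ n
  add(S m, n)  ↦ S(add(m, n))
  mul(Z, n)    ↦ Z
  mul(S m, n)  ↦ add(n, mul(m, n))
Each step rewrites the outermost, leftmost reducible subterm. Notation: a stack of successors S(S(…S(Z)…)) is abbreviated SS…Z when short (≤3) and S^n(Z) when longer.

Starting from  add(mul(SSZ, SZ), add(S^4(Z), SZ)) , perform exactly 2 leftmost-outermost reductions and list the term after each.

Answer: after 2 steps: add(S(add(Z, mul(SZ, SZ))), add(S^4(Z), SZ))

Reduction:
  start: add(mul(SSZ, SZ), add(S^4(Z), SZ))
  [1] add(add(SZ, mul(SZ, SZ)), add(S^4(Z), SZ))
  [2] add(S(add(Z, mul(SZ, SZ))), add(S^4(Z), SZ))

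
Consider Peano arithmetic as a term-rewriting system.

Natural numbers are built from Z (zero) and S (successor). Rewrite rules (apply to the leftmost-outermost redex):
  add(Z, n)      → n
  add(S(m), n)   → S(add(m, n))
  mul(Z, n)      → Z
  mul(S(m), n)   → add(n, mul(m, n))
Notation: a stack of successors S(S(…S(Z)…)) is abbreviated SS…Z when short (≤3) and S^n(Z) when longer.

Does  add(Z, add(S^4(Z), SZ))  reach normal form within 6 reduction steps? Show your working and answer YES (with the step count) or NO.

  start: add(Z, add(S^4(Z), SZ))
  step 1: add(S^4(Z), SZ)
  step 2: S(add(SSSZ, SZ))
  step 3: S(S(add(SSZ, SZ)))
  step 4: S(S(S(add(SZ, SZ))))
  step 5: S(S(S(S(add(Z, SZ)))))
  step 6: S^5(Z)

Answer: YES — reaches normal form S^5(Z) in 6 ≤ 6 steps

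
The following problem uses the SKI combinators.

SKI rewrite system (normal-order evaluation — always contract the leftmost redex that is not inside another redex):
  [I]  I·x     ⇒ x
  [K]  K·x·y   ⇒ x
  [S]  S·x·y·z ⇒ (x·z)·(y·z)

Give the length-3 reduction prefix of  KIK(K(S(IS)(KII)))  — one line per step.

  start: KIK(K(S(IS)(KII)))
  →1  I(K(S(IS)(KII)))
  →2  K(S(IS)(KII))
  →3  K(SS(KII))

Answer: after 3 steps: K(SS(KII))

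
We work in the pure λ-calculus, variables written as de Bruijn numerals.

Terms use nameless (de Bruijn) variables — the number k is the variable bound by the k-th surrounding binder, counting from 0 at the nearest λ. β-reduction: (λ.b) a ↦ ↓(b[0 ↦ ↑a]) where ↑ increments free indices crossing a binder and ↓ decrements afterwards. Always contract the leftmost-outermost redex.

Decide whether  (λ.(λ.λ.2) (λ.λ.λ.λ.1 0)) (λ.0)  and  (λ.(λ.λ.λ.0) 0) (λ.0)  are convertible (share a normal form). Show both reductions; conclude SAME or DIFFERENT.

Answer: SAME — A ⇓ λ.λ.0, B ⇓ λ.λ.0

Derivation:
Term A:
  start: (λ.(λ.λ.2) (λ.λ.λ.λ.1 0)) (λ.0)
  [1] (λ.λ.λ.0) (λ.λ.λ.λ.1 0)
  [2] λ.λ.0

Term B:
  start: (λ.(λ.λ.λ.0) 0) (λ.0)
  [1] (λ.λ.λ.0) (λ.0)
  [2] λ.λ.0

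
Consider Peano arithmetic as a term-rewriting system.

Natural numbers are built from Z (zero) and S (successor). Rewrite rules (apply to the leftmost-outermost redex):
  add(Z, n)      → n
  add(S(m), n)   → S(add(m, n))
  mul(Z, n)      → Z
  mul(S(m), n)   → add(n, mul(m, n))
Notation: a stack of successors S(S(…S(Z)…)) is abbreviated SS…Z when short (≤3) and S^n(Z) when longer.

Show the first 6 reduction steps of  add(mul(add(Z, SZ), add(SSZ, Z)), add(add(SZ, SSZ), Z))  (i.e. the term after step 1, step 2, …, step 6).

  start: add(mul(add(Z, SZ), add(SSZ, Z)), add(add(SZ, SSZ), Z))
  →1  add(mul(SZ, add(SSZ, Z)), add(add(SZ, SSZ), Z))
  →2  add(add(add(SSZ, Z), mul(Z, add(SSZ, Z))), add(add(SZ, SSZ), Z))
  →3  add(add(S(add(SZ, Z)), mul(Z, add(SSZ, Z))), add(add(SZ, SSZ), Z))
  →4  add(S(add(add(SZ, Z), mul(Z, add(SSZ, Z)))), add(add(SZ, SSZ), Z))
  →5  S(add(add(add(SZ, Z), mul(Z, add(SSZ, Z))), add(add(SZ, SSZ), Z)))
  →6  S(add(add(S(add(Z, Z)), mul(Z, add(SSZ, Z))), add(add(SZ, SSZ), Z)))

Answer: after 6 steps: S(add(add(S(add(Z, Z)), mul(Z, add(SSZ, Z))), add(add(SZ, SSZ), Z)))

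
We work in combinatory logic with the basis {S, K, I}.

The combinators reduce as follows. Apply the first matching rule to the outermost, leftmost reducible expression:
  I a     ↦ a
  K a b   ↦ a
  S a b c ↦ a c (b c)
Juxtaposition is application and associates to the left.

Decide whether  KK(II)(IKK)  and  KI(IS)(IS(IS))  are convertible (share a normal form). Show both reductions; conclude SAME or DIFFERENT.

Answer: DIFFERENT — A ⇓ K(KK), B ⇓ SS

Reduction:
Term A:
  start: KK(II)(IKK)
  →1  K(IKK)
  →2  K(KK)

Term B:
  start: KI(IS)(IS(IS))
  →1  I(IS(IS))
  →2  IS(IS)
  →3  S(IS)
  →4  SS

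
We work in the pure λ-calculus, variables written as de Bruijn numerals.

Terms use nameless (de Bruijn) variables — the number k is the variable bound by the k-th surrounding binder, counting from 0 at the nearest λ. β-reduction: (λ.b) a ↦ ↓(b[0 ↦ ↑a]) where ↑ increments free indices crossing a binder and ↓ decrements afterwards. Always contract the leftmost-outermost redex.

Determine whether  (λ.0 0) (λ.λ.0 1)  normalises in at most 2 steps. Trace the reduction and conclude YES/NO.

Answer: YES — reaches normal form λ.0 (λ.λ.0 1) in 2 ≤ 2 steps

Reduction:
  start: (λ.0 0) (λ.λ.0 1)
  [1] (λ.λ.0 1) (λ.λ.0 1)
  [2] λ.0 (λ.λ.0 1)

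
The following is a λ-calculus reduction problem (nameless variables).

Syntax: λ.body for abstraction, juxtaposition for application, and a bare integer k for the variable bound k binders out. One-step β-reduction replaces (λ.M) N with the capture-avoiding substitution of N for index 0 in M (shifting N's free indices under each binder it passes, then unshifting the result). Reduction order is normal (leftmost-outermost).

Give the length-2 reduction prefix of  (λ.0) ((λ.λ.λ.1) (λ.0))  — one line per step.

Answer: after 2 steps: λ.λ.1

Derivation:
  start: (λ.0) ((λ.λ.λ.1) (λ.0))
  →1  (λ.λ.λ.1) (λ.0)
  →2  λ.λ.1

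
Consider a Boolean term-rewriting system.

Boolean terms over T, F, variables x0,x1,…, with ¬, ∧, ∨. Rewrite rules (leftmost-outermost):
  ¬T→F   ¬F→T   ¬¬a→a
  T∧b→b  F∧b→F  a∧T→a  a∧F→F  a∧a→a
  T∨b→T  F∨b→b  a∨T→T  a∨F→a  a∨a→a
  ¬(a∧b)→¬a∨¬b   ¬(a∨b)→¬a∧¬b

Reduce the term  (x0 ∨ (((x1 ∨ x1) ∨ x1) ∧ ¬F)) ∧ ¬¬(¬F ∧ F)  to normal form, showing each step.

Answer: normal form = F  (in 7 steps)

Working:
  start: (x0 ∨ (((x1 ∨ x1) ∨ x1) ∧ ¬F)) ∧ ¬¬(¬F ∧ F)
  step 1: (x0 ∨ ((x1 ∨ x1) ∧ ¬F)) ∧ ¬¬(¬F ∧ F)
  step 2: (x0 ∨ (x1 ∧ ¬F)) ∧ ¬¬(¬F ∧ F)
  step 3: (x0 ∨ (x1 ∧ T)) ∧ ¬¬(¬F ∧ F)
  step 4: (x0 ∨ x1) ∧ ¬¬(¬F ∧ F)
  step 5: (x0 ∨ x1) ∧ (¬F ∧ F)
  step 6: (x0 ∨ x1) ∧ F
  step 7: F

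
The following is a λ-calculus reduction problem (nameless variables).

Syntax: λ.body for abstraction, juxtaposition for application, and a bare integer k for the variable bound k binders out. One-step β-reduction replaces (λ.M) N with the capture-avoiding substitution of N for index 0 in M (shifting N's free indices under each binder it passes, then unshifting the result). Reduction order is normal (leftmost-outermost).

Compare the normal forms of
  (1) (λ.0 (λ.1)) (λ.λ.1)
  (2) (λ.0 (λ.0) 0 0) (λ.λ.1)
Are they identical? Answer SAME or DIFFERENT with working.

Answer: DIFFERENT — A ⇓ λ.λ.λ.λ.1, B ⇓ λ.λ.1

Derivation:
Term A:
  start: (λ.0 (λ.1)) (λ.λ.1)
  [1] (λ.λ.1) (λ.λ.λ.1)
  [2] λ.λ.λ.λ.1

Term B:
  start: (λ.0 (λ.0) 0 0) (λ.λ.1)
  [1] (λ.λ.1) (λ.0) (λ.λ.1) (λ.λ.1)
  [2] (λ.λ.0) (λ.λ.1) (λ.λ.1)
  [3] (λ.0) (λ.λ.1)
  [4] λ.λ.1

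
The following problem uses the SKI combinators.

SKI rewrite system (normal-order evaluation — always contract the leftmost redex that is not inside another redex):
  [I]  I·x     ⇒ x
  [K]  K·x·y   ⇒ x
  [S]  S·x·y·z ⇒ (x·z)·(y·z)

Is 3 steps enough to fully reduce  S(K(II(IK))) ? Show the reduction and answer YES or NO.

Answer: YES — reaches normal form S(KK) in 3 ≤ 3 steps

Derivation:
  start: S(K(II(IK)))
  →1  S(K(I(IK)))
  →2  S(K(IK))
  →3  S(KK)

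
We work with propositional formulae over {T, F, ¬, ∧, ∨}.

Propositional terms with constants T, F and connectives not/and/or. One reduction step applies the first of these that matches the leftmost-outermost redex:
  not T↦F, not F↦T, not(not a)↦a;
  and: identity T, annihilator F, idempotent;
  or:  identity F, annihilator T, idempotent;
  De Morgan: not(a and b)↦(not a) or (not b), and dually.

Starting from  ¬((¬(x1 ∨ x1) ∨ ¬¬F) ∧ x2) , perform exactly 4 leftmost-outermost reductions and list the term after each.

Answer: after 4 steps: (x1 ∧ ¬¬¬F) ∨ ¬x2

Derivation:
  start: ¬((¬(x1 ∨ x1) ∨ ¬¬F) ∧ x2)
  [1] ¬(¬(x1 ∨ x1) ∨ ¬¬F) ∨ ¬x2
  [2] (¬¬(x1 ∨ x1) ∧ ¬¬¬F) ∨ ¬x2
  [3] ((x1 ∨ x1) ∧ ¬¬¬F) ∨ ¬x2
  [4] (x1 ∧ ¬¬¬F) ∨ ¬x2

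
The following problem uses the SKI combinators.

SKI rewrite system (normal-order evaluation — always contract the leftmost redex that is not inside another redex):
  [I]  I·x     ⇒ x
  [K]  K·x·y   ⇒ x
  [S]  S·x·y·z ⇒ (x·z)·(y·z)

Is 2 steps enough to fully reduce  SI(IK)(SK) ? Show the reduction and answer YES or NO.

Answer: NO — after 2 steps the term is SK(IK(SK)), not yet normal

Derivation:
  start: SI(IK)(SK)
  [1] I(SK)(IK(SK))
  [2] SK(IK(SK))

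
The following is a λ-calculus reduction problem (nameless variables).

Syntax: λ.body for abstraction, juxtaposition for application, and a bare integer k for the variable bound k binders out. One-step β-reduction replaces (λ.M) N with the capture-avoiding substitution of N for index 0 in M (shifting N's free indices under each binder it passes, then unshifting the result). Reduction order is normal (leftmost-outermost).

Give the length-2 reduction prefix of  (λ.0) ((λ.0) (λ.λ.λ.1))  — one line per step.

  start: (λ.0) ((λ.0) (λ.λ.λ.1))
  step 1: (λ.0) (λ.λ.λ.1)
  step 2: λ.λ.λ.1

Answer: after 2 steps: λ.λ.λ.1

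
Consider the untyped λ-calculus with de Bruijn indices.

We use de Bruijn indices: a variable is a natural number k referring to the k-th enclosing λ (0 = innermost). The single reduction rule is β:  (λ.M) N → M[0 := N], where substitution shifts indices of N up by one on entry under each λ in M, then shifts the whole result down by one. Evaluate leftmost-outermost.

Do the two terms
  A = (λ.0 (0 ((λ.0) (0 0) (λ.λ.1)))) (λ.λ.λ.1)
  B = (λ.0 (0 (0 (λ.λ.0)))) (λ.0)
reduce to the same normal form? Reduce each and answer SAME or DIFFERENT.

Answer: DIFFERENT — A ⇓ λ.λ.1, B ⇓ λ.λ.0

Working:
Term A:
  start: (λ.0 (0 ((λ.0) (0 0) (λ.λ.1)))) (λ.λ.λ.1)
  →1  (λ.λ.λ.1) ((λ.λ.λ.1) ((λ.0) ((λ.λ.λ.1) (λ.λ.λ.1)) (λ.λ.1)))
  →2  λ.λ.1

Term B:
  start: (λ.0 (0 (0 (λ.λ.0)))) (λ.0)
  →1  (λ.0) ((λ.0) ((λ.0) (λ.λ.0)))
  →2  (λ.0) ((λ.0) (λ.λ.0))
  →3  (λ.0) (λ.λ.0)
  →4  λ.λ.0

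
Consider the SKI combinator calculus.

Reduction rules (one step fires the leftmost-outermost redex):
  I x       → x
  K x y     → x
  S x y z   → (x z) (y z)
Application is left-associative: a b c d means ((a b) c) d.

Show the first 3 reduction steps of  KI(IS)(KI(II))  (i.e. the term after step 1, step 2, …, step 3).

  start: KI(IS)(KI(II))
  step 1: I(KI(II))
  step 2: KI(II)
  step 3: I

Answer: after 3 steps: I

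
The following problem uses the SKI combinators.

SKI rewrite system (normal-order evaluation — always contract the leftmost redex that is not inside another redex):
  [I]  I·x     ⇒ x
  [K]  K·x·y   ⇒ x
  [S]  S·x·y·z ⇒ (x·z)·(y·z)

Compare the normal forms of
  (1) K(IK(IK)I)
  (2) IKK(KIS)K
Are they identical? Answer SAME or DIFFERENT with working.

Term A:
  start: K(IK(IK)I)
  [1] K(K(IK)I)
  [2] K(IK)
  [3] KK

Term B:
  start: IKK(KIS)K
  [1] KK(KIS)K
  [2] KK

Answer: SAME — A ⇓ KK, B ⇓ KK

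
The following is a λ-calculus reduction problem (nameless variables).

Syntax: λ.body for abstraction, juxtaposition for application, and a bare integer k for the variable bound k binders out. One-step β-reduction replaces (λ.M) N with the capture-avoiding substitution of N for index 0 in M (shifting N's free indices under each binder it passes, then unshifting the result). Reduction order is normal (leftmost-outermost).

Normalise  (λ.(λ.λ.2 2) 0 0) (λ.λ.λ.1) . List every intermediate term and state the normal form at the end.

  start: (λ.(λ.λ.2 2) 0 0) (λ.λ.λ.1)
  →1  (λ.λ.(λ.λ.λ.1) (λ.λ.λ.1)) (λ.λ.λ.1) (λ.λ.λ.1)
  →2  (λ.(λ.λ.λ.1) (λ.λ.λ.1)) (λ.λ.λ.1)
  →3  (λ.λ.λ.1) (λ.λ.λ.1)
  →4  λ.λ.1

Answer: normal form = λ.λ.1  (in 4 steps)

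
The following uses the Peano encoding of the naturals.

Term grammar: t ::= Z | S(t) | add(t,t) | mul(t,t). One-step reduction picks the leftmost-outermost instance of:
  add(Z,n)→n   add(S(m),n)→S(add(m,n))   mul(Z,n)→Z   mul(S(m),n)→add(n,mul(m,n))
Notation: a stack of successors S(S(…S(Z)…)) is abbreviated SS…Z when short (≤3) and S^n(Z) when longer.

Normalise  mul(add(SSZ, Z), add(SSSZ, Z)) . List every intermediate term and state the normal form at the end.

Answer: normal form = S^6(Z)  (in 22 steps)

Derivation:
  start: mul(add(SSZ, Z), add(SSSZ, Z))
  →1  mul(S(add(SZ, Z)), add(SSSZ, Z))
  →2  add(add(SSSZ, Z), mul(add(SZ, Z), add(SSSZ, Z)))
  →3  add(S(add(SSZ, Z)), mul(add(SZ, Z), add(SSSZ, Z)))
  →4  S(add(add(SSZ, Z), mul(add(SZ, Z), add(SSSZ, Z))))
  →5  S(add(S(add(SZ, Z)), mul(add(SZ, Z), add(SSSZ, Z))))
  →6  S(S(add(add(SZ, Z), mul(add(SZ, Z), add(SSSZ, Z)))))
  →7  S(S(add(S(add(Z, Z)), mul(add(SZ, Z), add(SSSZ, Z)))))
  →8  S(S(S(add(add(Z, Z), mul(add(SZ, Z), add(SSSZ, Z))))))
  →9  S(S(S(add(Z, mul(add(SZ, Z), add(SSSZ, Z))))))
  →10  S(S(S(mul(add(SZ, Z), add(SSSZ, Z)))))
  →11  S(S(S(mul(S(add(Z, Z)), add(SSSZ, Z)))))
  →12  S(S(S(add(add(SSSZ, Z), mul(add(Z, Z), add(SSSZ, Z))))))
  →13  S(S(S(add(S(add(SSZ, Z)), mul(add(Z, Z), add(SSSZ, Z))))))
  →14  S(S(S(S(add(add(SSZ, Z), mul(add(Z, Z), add(SSSZ, Z)))))))
  →15  S(S(S(S(add(S(add(SZ, Z)), mul(add(Z, Z), add(SSSZ, Z)))))))
  →16  S(S(S(S(S(add(add(SZ, Z), mul(add(Z, Z), add(SSSZ, Z))))))))
  →17  S(S(S(S(S(add(S(add(Z, Z)), mul(add(Z, Z), add(SSSZ, Z))))))))
  →18  S(S(S(S(S(S(add(add(Z, Z), mul(add(Z, Z), add(SSSZ, Z)))))))))
  →19  S(S(S(S(S(S(add(Z, mul(add(Z, Z), add(SSSZ, Z)))))))))
  →20  S(S(S(S(S(S(mul(add(Z, Z), add(SSSZ, Z))))))))
  →21  S(S(S(S(S(S(mul(Z, add(SSSZ, Z))))))))
  →22  S^6(Z)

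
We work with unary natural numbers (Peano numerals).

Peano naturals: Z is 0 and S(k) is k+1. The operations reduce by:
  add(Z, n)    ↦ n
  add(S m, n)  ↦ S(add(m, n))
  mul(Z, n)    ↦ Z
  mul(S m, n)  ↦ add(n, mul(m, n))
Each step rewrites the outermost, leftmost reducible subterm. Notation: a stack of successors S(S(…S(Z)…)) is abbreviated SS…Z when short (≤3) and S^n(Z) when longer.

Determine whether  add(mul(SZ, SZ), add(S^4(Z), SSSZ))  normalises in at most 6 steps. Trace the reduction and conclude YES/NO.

  start: add(mul(SZ, SZ), add(S^4(Z), SSSZ))
  [1] add(add(SZ, mul(Z, SZ)), add(S^4(Z), SSSZ))
  [2] add(S(add(Z, mul(Z, SZ))), add(S^4(Z), SSSZ))
  [3] S(add(add(Z, mul(Z, SZ)), add(S^4(Z), SSSZ)))
  [4] S(add(mul(Z, SZ), add(S^4(Z), SSSZ)))
  [5] S(add(Z, add(S^4(Z), SSSZ)))
  [6] S(add(S^4(Z), SSSZ))

Answer: NO — after 6 steps the term is S(add(S^4(Z), SSSZ)), not yet normal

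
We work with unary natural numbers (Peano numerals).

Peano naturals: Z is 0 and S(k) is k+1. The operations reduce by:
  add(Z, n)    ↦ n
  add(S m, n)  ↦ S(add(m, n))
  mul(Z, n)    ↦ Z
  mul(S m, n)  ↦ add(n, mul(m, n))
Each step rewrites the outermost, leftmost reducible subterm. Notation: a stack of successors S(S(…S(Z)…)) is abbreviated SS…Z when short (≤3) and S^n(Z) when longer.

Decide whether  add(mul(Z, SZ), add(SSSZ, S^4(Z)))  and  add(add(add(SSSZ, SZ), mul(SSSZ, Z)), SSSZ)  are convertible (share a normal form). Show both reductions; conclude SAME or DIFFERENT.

Term A:
  start: add(mul(Z, SZ), add(SSSZ, S^4(Z)))
  →1  add(Z, add(SSSZ, S^4(Z)))
  →2  add(SSSZ, S^4(Z))
  →3  S(add(SSZ, S^4(Z)))
  →4  S(S(add(SZ, S^4(Z))))
  →5  S(S(S(add(Z, S^4(Z)))))
  →6  S^7(Z)

Term B:
  start: add(add(add(SSSZ, SZ), mul(SSSZ, Z)), SSSZ)
  →1  add(add(S(add(SSZ, SZ)), mul(SSSZ, Z)), SSSZ)
  →2  add(S(add(add(SSZ, SZ), mul(SSSZ, Z))), SSSZ)
  →3  S(add(add(add(SSZ, SZ), mul(SSSZ, Z)), SSSZ))
  →4  S(add(add(S(add(SZ, SZ)), mul(SSSZ, Z)), SSSZ))
  →5  S(add(S(add(add(SZ, SZ), mul(SSSZ, Z))), SSSZ))
  →6  S(S(add(add(add(SZ, SZ), mul(SSSZ, Z)), SSSZ)))
  →7  S(S(add(add(S(add(Z, SZ)), mul(SSSZ, Z)), SSSZ)))
  →8  S(S(add(S(add(add(Z, SZ), mul(SSSZ, Z))), SSSZ)))
  →9  S(S(S(add(add(add(Z, SZ), mul(SSSZ, Z)), SSSZ))))
  →10  S(S(S(add(add(SZ, mul(SSSZ, Z)), SSSZ))))
  →11  S(S(S(add(S(add(Z, mul(SSSZ, Z))), SSSZ))))
  →12  S(S(S(S(add(add(Z, mul(SSSZ, Z)), SSSZ)))))
  →13  S(S(S(S(add(mul(SSSZ, Z), SSSZ)))))
  →14  S(S(S(S(add(add(Z, mul(SSZ, Z)), SSSZ)))))
  →15  S(S(S(S(add(mul(SSZ, Z), SSSZ)))))
  →16  S(S(S(S(add(add(Z, mul(SZ, Z)), SSSZ)))))
  →17  S(S(S(S(add(mul(SZ, Z), SSSZ)))))
  →18  S(S(S(S(add(add(Z, mul(Z, Z)), SSSZ)))))
  →19  S(S(S(S(add(mul(Z, Z), SSSZ)))))
  →20  S(S(S(S(add(Z, SSSZ)))))
  →21  S^7(Z)

Answer: SAME — A ⇓ S^7(Z), B ⇓ S^7(Z)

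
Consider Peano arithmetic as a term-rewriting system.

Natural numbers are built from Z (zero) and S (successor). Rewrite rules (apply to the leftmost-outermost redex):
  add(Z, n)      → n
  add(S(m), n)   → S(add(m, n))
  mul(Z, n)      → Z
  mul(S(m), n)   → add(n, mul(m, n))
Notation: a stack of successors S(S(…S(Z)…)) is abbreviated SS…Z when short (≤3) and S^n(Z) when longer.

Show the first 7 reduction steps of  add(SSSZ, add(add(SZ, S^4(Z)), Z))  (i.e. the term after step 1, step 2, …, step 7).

Answer: after 7 steps: S(S(S(S(add(S^4(Z), Z)))))

Derivation:
  start: add(SSSZ, add(add(SZ, S^4(Z)), Z))
  [1] S(add(SSZ, add(add(SZ, S^4(Z)), Z)))
  [2] S(S(add(SZ, add(add(SZ, S^4(Z)), Z))))
  [3] S(S(S(add(Z, add(add(SZ, S^4(Z)), Z)))))
  [4] S(S(S(add(add(SZ, S^4(Z)), Z))))
  [5] S(S(S(add(S(add(Z, S^4(Z))), Z))))
  [6] S(S(S(S(add(add(Z, S^4(Z)), Z)))))
  [7] S(S(S(S(add(S^4(Z), Z)))))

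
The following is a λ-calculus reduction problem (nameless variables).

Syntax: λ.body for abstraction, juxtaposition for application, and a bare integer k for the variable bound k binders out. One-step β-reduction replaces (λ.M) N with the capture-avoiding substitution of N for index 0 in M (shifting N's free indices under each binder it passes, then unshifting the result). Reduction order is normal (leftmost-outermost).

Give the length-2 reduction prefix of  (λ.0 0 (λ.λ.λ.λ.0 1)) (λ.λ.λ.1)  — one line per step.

Answer: after 2 steps: (λ.λ.1) (λ.λ.λ.λ.0 1)

Working:
  start: (λ.0 0 (λ.λ.λ.λ.0 1)) (λ.λ.λ.1)
  step 1: (λ.λ.λ.1) (λ.λ.λ.1) (λ.λ.λ.λ.0 1)
  step 2: (λ.λ.1) (λ.λ.λ.λ.0 1)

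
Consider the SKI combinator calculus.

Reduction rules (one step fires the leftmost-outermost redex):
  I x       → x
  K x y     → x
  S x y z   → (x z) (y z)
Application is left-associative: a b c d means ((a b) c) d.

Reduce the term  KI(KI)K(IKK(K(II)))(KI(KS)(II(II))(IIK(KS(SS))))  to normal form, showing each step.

Answer: normal form = K  (in 5 steps)

Reduction:
  start: KI(KI)K(IKK(K(II)))(KI(KS)(II(II))(IIK(KS(SS))))
  step 1: IK(IKK(K(II)))(KI(KS)(II(II))(IIK(KS(SS))))
  step 2: K(IKK(K(II)))(KI(KS)(II(II))(IIK(KS(SS))))
  step 3: IKK(K(II))
  step 4: KK(K(II))
  step 5: K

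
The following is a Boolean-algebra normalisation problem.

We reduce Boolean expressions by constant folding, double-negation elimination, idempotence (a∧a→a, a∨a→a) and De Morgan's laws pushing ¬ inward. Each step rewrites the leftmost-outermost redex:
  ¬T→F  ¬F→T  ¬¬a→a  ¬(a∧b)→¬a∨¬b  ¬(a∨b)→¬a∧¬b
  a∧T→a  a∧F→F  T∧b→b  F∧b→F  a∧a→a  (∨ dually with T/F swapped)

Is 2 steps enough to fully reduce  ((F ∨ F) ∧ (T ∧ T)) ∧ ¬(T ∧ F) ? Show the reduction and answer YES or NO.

  start: ((F ∨ F) ∧ (T ∧ T)) ∧ ¬(T ∧ F)
  step 1: (F ∧ (T ∧ T)) ∧ ¬(T ∧ F)
  step 2: F ∧ ¬(T ∧ F)

Answer: NO — after 2 steps the term is F ∧ ¬(T ∧ F), not yet normal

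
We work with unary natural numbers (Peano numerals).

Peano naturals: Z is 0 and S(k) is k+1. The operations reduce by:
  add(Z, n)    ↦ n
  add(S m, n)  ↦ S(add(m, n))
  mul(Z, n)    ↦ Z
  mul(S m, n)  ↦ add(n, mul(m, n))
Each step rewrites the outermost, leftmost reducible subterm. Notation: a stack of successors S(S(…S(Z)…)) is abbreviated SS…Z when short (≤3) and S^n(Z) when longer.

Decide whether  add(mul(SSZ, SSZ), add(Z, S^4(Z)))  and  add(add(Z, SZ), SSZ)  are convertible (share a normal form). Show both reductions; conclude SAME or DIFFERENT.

Term A:
  start: add(mul(SSZ, SSZ), add(Z, S^4(Z)))
  step 1: add(add(SSZ, mul(SZ, SSZ)), add(Z, S^4(Z)))
  step 2: add(S(add(SZ, mul(SZ, SSZ))), add(Z, S^4(Z)))
  step 3: S(add(add(SZ, mul(SZ, SSZ)), add(Z, S^4(Z))))
  step 4: S(add(S(add(Z, mul(SZ, SSZ))), add(Z, S^4(Z))))
  step 5: S(S(add(add(Z, mul(SZ, SSZ)), add(Z, S^4(Z)))))
  step 6: S(S(add(mul(SZ, SSZ), add(Z, S^4(Z)))))
  step 7: S(S(add(add(SSZ, mul(Z, SSZ)), add(Z, S^4(Z)))))
  step 8: S(S(add(S(add(SZ, mul(Z, SSZ))), add(Z, S^4(Z)))))
  step 9: S(S(S(add(add(SZ, mul(Z, SSZ)), add(Z, S^4(Z))))))
  step 10: S(S(S(add(S(add(Z, mul(Z, SSZ))), add(Z, S^4(Z))))))
  step 11: S(S(S(S(add(add(Z, mul(Z, SSZ)), add(Z, S^4(Z)))))))
  step 12: S(S(S(S(add(mul(Z, SSZ), add(Z, S^4(Z)))))))
  step 13: S(S(S(S(add(Z, add(Z, S^4(Z)))))))
  step 14: S(S(S(S(add(Z, S^4(Z))))))
  step 15: S^8(Z)

Term B:
  start: add(add(Z, SZ), SSZ)
  step 1: add(SZ, SSZ)
  step 2: S(add(Z, SSZ))
  step 3: SSSZ

Answer: DIFFERENT — A ⇓ S^8(Z), B ⇓ SSSZ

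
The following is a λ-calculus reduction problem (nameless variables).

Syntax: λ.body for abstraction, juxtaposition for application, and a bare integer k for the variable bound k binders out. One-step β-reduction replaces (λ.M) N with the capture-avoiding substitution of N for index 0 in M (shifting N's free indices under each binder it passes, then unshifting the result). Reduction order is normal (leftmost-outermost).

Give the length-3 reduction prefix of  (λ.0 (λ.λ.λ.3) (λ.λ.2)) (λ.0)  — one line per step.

Answer: after 3 steps: λ.λ.λ.0

Derivation:
  start: (λ.0 (λ.λ.λ.3) (λ.λ.2)) (λ.0)
  [1] (λ.0) (λ.λ.λ.λ.0) (λ.λ.λ.0)
  [2] (λ.λ.λ.λ.0) (λ.λ.λ.0)
  [3] λ.λ.λ.0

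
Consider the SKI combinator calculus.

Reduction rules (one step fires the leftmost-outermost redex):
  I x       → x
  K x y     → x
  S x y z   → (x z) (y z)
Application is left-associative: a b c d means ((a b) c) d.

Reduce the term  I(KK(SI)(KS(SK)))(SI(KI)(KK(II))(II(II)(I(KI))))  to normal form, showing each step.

  start: I(KK(SI)(KS(SK)))(SI(KI)(KK(II))(II(II)(I(KI))))
  [1] KK(SI)(KS(SK))(SI(KI)(KK(II))(II(II)(I(KI))))
  [2] K(KS(SK))(SI(KI)(KK(II))(II(II)(I(KI))))
  [3] KS(SK)
  [4] S

Answer: normal form = S  (in 4 steps)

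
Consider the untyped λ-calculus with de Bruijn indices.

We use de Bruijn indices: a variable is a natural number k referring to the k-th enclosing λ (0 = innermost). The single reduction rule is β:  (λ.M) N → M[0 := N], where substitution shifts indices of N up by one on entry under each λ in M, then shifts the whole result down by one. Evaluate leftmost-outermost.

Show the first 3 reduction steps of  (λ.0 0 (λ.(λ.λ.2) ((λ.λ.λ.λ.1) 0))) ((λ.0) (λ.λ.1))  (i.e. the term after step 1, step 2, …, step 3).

Answer: after 3 steps: (λ.(λ.0) (λ.λ.1)) (λ.(λ.λ.2) ((λ.λ.λ.λ.1) 0))

Reduction:
  start: (λ.0 0 (λ.(λ.λ.2) ((λ.λ.λ.λ.1) 0))) ((λ.0) (λ.λ.1))
  [1] (λ.0) (λ.λ.1) ((λ.0) (λ.λ.1)) (λ.(λ.λ.2) ((λ.λ.λ.λ.1) 0))
  [2] (λ.λ.1) ((λ.0) (λ.λ.1)) (λ.(λ.λ.2) ((λ.λ.λ.λ.1) 0))
  [3] (λ.(λ.0) (λ.λ.1)) (λ.(λ.λ.2) ((λ.λ.λ.λ.1) 0))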